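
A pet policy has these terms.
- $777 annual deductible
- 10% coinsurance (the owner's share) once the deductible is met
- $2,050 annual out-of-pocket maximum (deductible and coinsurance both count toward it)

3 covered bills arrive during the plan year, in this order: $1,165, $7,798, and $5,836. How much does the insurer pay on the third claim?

Claim 1 ($1,165): $777 finishes the deductible; $388 goes to coinsurance; owner's 10% is $38.80. Cost to owner: $815.80. OOP to date $815.80. Insurer: $1,165 − $815.80 = $349.20.
Claim 2 ($7,798): deductible already satisfied, so owner's share is 10% × $7,798 = $779.80. Owner pays $779.80; OOP now $1,595.60. Plan pays $7,798 − $779.80 = $7,018.20.
Claim 3 ($5,836): deductible already satisfied, so owner's share is 10% × $5,836 = $583.60. Adding that to $1,595.60 gives $2,179.20, past the $2,050 cap; owner pays only $2,050 − $1,595.60 = $454.40. Plan pays $5,836 − $454.40 = $5,381.60.

$5,381.60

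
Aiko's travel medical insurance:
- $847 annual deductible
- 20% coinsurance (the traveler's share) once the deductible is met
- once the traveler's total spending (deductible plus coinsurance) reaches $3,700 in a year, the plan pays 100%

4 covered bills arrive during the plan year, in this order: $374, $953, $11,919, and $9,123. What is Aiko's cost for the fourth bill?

$373.20

#1 ($374): fully absorbed by the deductible. Traveler owes $374 (running OOP $374).
#2 ($953): deductible takes $473, $480 remains; traveler's 20% is $96. Cost to traveler: $569. OOP to date $943.
#3 ($11,919): 20% coinsurance on $11,919 = $2,383.80. Traveler pays $2,383.80; OOP now $3,326.80.
#4 ($9,123): 20% coinsurance on $9,123 = $1,824.60. Adding that to $3,326.80 gives $5,151.40, past the $3,700 cap; traveler pays only $3,700 − $3,326.80 = $373.20.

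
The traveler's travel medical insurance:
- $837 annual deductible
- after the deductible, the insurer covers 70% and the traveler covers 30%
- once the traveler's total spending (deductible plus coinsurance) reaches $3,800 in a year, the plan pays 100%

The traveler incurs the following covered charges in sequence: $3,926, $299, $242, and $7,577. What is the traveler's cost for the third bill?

Claim 1 — $3,926: deductible takes $837, $3,089 remains; coinsurance $3,089 × 30% = $926.70. Traveler owes $1,763.70 (running OOP $1,763.70).
Claim 2 — $299: deductible already satisfied, so traveler's share is 30% × $299 = $89.70. Cost to traveler: $89.70. OOP to date $1,853.40.
Claim 3 — $242: deductible met; 30% of $242 = $72.60. Traveler owes $72.60 (running OOP $1,926).

$72.60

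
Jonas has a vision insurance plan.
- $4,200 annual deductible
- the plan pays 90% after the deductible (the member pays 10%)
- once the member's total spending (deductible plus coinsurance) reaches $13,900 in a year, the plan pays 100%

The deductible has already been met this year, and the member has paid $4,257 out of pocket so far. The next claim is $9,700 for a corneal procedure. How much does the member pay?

The deductible is already satisfied, so the full bill goes to coinsurance.
Member's 10% share of $9,700 is $970.
Total out-of-pocket so far would be $4,257 + $970 = $5,227, below the $13,900 cap — no reduction.

$970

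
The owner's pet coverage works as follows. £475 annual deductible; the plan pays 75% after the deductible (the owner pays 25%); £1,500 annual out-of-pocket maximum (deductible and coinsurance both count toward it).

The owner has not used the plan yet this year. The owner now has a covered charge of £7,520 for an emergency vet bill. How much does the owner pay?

The full £475 deductible is still open; £475 of this bill applies to it.
After the £475 deductible portion, £7,520 − £475 = £7,045 is subject to coinsurance.
Owner's 25% share of £7,045 is £1,761.25.
So the owner owes £475 + £1,761.25 = £2,236.25 before any cap.
That would bring total out-of-pocket to £2,236.25, past the £1,500 cap. The owner is capped at £1,500 − £0 = £1,500 on this claim.

£1,500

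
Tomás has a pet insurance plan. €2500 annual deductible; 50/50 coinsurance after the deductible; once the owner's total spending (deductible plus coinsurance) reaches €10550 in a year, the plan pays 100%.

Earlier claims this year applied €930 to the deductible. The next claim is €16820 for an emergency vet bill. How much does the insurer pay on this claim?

€930 of the €2500 deductible is already met, leaving €1570.
That leaves €16820 − €1570 = €15250 for coinsurance.
50% of €15250 = €7625 falls to the owner.
So the owner owes €1570 + €7625 = €9195 before any cap.
Cumulative spending €930 + €9195 = €10125 stays under the €10550 maximum.
Insurer pays the balance: €16820 − €9195 = €7625.

€7625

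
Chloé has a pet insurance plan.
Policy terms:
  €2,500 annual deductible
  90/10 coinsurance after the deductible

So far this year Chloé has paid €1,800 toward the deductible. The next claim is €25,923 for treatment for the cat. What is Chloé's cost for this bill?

€1,800 of the €2,500 deductible is already met, leaving €700.
The remaining €25,223 (= €25,923 − €700) moves to coinsurance.
Owner's 10% share of €25,223 is €2,522.30.
That puts the owner's cost at €700 + €2,522.30 = €3,222.30.

€3,222.30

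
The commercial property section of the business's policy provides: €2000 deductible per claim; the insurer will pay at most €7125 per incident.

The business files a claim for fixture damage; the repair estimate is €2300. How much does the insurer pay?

Subtract the deductible: €2300 − €2000 = €300.
€300 ≤ €7125, so the limit doesn't bind; insurer pays €300.

€300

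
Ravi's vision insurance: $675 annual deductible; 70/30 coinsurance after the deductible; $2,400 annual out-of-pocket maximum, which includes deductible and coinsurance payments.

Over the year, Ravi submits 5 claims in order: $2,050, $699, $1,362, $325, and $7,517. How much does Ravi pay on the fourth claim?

$97.50

#1 ($2,050): deductible takes $675, $1,375 remains; 30% of $1,375 = $412.50. Member owes $1,087.50 (running OOP $1,087.50).
#2 ($699): deductible already satisfied, so member's share is 30% × $699 = $209.70. Member owes $209.70 (running OOP $1,297.20).
#3 ($1,362): 30% coinsurance on $1,362 = $408.60. Member owes $408.60 (running OOP $1,705.80).
#4 ($325): 30% coinsurance on $325 = $97.50. Member pays $97.50; OOP now $1,803.30.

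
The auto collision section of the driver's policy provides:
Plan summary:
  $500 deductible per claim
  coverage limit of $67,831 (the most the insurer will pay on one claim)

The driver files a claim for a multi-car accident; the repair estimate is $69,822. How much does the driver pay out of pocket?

After the deductible, $69,822 − $500 = $69,322 remains.
Since $69,322 > $67,831, the payout is capped at $67,831.
Driver's share is the uncovered remainder: $69,822 − $67,831 = $1,991.

$1,991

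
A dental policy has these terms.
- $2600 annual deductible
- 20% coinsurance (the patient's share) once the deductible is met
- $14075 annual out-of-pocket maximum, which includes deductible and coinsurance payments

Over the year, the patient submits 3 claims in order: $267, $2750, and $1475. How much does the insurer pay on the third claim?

$1180

#1 ($267): all of it applies to the deductible. Cost to patient: $267. OOP to date $267. Insurer: $267 − $267 = $0.
#2 ($2750): deductible takes $2333, $417 remains; coinsurance $417 × 20% = $83.40. Patient owes $2416.40 (running OOP $2683.40). Plan pays $2750 − $2416.40 = $333.60.
#3 ($1475): deductible met; 20% of $1475 = $295. Patient pays $295; OOP now $2978.40. Insurer: $1475 − $295 = $1180.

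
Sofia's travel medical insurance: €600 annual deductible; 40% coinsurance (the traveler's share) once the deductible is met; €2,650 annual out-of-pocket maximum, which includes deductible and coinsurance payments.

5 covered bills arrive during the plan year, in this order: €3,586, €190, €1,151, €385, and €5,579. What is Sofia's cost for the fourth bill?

€154

Claim 1 (€3,586): €600 to deductible, leaving €2,986; coinsurance €2,986 × 40% = €1,194.40. Traveler owes €1,794.40 (running OOP €1,794.40).
Claim 2 (€190): deductible met; 40% of €190 = €76. Cost to traveler: €76. OOP to date €1,870.40.
Claim 3 (€1,151): deductible met; 40% of €1,151 = €460.40. Traveler owes €460.40 (running OOP €2,330.80).
Claim 4 (€385): 40% coinsurance on €385 = €154. Traveler pays €154; OOP now €2,484.80.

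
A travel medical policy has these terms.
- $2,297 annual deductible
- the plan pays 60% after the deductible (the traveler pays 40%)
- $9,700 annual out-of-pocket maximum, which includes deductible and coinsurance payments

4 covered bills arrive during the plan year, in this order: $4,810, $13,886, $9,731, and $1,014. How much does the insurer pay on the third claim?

Claim 1 ($4,810): $2,297 to deductible, leaving $2,513; coinsurance $2,513 × 40% = $1,005.20. Traveler owes $3,302.20 (running OOP $3,302.20). Plan pays $4,810 − $3,302.20 = $1,507.80.
Claim 2 ($13,886): 40% coinsurance on $13,886 = $5,554.40. Cost to traveler: $5,554.40. OOP to date $8,856.60. Plan pays $13,886 − $5,554.40 = $8,331.60.
Claim 3 ($9,731): deductible met; 40% of $9,731 = $3,892.40. Adding that to $8,856.60 gives $12,749, past the $9,700 cap; traveler pays only $9,700 − $8,856.60 = $843.40. Insurer: $9,731 − $843.40 = $8,887.60.

$8,887.60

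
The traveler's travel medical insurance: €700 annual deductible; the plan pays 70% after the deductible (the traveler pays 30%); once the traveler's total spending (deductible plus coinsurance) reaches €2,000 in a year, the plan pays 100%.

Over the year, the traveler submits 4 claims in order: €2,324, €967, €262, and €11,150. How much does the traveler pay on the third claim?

#1 (€2,324): deductible takes €700, €1,624 remains; 30% of €1,624 = €487.20. Traveler pays €1,187.20; OOP now €1,187.20.
#2 (€967): deductible already satisfied, so traveler's share is 30% × €967 = €290.10. Cost to traveler: €290.10. OOP to date €1,477.30.
#3 (€262): 30% coinsurance on €262 = €78.60. Traveler owes €78.60 (running OOP €1,555.90).

€78.60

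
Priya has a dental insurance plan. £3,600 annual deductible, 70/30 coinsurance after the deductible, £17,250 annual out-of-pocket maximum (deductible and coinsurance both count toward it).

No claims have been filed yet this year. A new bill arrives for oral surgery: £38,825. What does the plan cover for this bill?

£24,657.50

Deductible not yet touched, so the first £3,600 of the bill goes to the deductible.
The remaining £35,225 (= £38,825 − £3,600) moves to coinsurance.
30% of £35,225 = £10,567.50 falls to the patient.
That puts the patient's cost at £3,600 + £10,567.50 = £14,167.50 before any cap.
Cumulative spending £0 + £14,167.50 = £14,167.50 stays under the £17,250 maximum.
Insurer pays the balance: £38,825 − £14,167.50 = £24,657.50.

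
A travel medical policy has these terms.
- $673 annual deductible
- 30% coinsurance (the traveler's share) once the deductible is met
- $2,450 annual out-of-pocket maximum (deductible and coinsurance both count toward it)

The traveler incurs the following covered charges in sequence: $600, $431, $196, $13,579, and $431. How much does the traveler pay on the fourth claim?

Bill 1, $600: fully absorbed by the deductible. Traveler owes $600 (running OOP $600).
Bill 2, $431: deductible takes $73, $358 remains; coinsurance $358 × 30% = $107.40. Traveler pays $180.40; OOP now $780.40.
Bill 3, $196: deductible met; 30% of $196 = $58.80. Cost to traveler: $58.80. OOP to date $839.20.
Bill 4, $13,579: deductible met; 30% of $13,579 = $4,073.70. That would push OOP to $4,912.90, over the $2,450 cap, so traveler pays $2,450 − $839.20 = $1,610.80.

$1,610.80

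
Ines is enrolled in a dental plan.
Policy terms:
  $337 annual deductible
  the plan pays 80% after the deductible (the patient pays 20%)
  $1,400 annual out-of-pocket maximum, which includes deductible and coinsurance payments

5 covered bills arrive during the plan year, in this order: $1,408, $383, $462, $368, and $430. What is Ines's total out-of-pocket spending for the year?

$879.80

Bill 1, $1,408: $337 finishes the deductible; $1,071 goes to coinsurance; 20% of $1,071 = $214.20. Cost to patient: $551.20. OOP to date $551.20.
Bill 2, $383: deductible met; 20% of $383 = $76.60. Patient pays $76.60; OOP now $627.80.
Bill 3, $462: deductible already satisfied, so patient's share is 20% × $462 = $92.40. Patient pays $92.40; OOP now $720.20.
Bill 4, $368: deductible already satisfied, so patient's share is 20% × $368 = $73.60. Patient owes $73.60 (running OOP $793.80).
Bill 5, $430: deductible already satisfied, so patient's share is 20% × $430 = $86. Patient pays $86; OOP now $879.80.
Total paid by the patient: $551.20 + $76.60 + $92.40 + $73.60 + $86 = $879.80.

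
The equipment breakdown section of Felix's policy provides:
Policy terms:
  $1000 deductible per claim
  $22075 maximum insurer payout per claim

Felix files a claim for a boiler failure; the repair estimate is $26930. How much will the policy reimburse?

$22075

Subtract the deductible: $26930 − $1000 = $25930.
$25930 exceeds the $22075 limit, so the insurer pays the limit: $22075.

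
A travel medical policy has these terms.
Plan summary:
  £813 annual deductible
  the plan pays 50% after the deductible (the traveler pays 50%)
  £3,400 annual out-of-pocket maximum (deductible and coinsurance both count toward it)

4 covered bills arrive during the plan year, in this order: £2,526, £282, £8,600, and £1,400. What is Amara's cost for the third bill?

#1 (£2,526): £813 finishes the deductible; £1,713 goes to coinsurance; coinsurance £1,713 × 50% = £856.50. Traveler pays £1,669.50; OOP now £1,669.50.
#2 (£282): deductible met; 50% of £282 = £141. Traveler pays £141; OOP now £1,810.50.
#3 (£8,600): deductible already satisfied, so traveler's share is 50% × £8,600 = £4,300. That would push OOP to £6,110.50, over the £3,400 cap, so traveler pays £3,400 − £1,810.50 = £1,589.50.

£1,589.50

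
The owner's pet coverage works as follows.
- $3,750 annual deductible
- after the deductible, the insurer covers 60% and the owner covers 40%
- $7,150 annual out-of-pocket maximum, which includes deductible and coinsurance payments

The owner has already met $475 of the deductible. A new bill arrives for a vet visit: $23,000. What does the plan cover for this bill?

Deductible still to meet: $3,750 − $475 = $3,275.
The remaining $19,725 (= $23,000 − $3,275) moves to coinsurance.
40% of $19,725 = $7,890 falls to the owner.
Owner responsibility before any cap: $3,275 + $7,890 = $11,165.
Adding $11,165 to the $475 already spent would give $11,640, which exceeds the $7,150 cap; the owner pays just $7,150 − $475 = $6,675.
The plan picks up $23,000 − $6,675 = $16,325.

$16,325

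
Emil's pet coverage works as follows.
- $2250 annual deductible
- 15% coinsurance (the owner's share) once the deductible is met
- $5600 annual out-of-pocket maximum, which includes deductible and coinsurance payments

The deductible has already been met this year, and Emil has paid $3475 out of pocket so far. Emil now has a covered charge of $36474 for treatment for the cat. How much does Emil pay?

The deductible is already satisfied, so the full bill goes to coinsurance.
15% of $36474 = $5471.10 falls to the owner.
Year-to-date out-of-pocket would reach $3475 + $5471.10 = $8946.10, above the $5600 maximum, so the owner pays only $5600 − $3475 = $2125.

$2125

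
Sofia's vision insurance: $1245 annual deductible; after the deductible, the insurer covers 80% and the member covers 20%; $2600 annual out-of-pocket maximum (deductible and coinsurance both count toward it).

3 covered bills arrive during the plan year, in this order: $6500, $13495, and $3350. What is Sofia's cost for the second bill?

#1 ($6500): $1245 to deductible, leaving $5255; 20% of $5255 = $1051. Member pays $2296; OOP now $2296.
#2 ($13495): deductible met; 20% of $13495 = $2699. Adding that to $2296 gives $4995, past the $2600 cap; member pays only $2600 − $2296 = $304.

$304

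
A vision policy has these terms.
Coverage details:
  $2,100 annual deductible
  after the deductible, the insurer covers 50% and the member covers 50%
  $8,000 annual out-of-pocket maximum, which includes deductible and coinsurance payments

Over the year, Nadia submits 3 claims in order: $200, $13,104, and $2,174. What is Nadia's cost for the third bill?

$298

#1 ($200): all of it applies to the deductible. Cost to member: $200. OOP to date $200.
#2 ($13,104): $1,900 finishes the deductible; $11,204 goes to coinsurance; 50% of $11,204 = $5,602. Member owes $7,502 (running OOP $7,702).
#3 ($2,174): deductible met; 50% of $2,174 = $1,087. Adding that to $7,702 gives $8,789, past the $8,000 cap; member pays only $8,000 − $7,702 = $298.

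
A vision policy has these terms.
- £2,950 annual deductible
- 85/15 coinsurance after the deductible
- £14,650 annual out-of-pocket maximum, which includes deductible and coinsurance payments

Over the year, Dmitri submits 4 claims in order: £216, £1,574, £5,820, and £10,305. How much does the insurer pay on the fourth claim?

£8,759.25

Bill 1, £216: all of it applies to the deductible. Cost to member: £216. OOP to date £216. Insurer: £216 − £216 = £0.
Bill 2, £1,574: all of it applies to the deductible. Member owes £1,574 (running OOP £1,790). Plan pays £1,574 − £1,574 = £0.
Bill 3, £5,820: deductible takes £1,160, £4,660 remains; 15% of £4,660 = £699. Member pays £1,859; OOP now £3,649. Insurer: £5,820 − £1,859 = £3,961.
Bill 4, £10,305: 15% coinsurance on £10,305 = £1,545.75. Cost to member: £1,545.75. OOP to date £5,194.75. Insurer: £10,305 − £1,545.75 = £8,759.25.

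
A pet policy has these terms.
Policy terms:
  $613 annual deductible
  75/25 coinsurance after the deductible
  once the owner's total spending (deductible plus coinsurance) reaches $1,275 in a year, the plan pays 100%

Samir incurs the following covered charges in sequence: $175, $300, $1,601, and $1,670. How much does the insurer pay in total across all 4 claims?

$2,471

Bill 1, $175: entire amount goes to the deductible. Owner owes $175 (running OOP $175). Plan pays $175 − $175 = $0.
Bill 2, $300: fully absorbed by the deductible. Owner pays $300; OOP now $475. Insurer: $300 − $300 = $0.
Bill 3, $1,601: $138 finishes the deductible; $1,463 goes to coinsurance; coinsurance $1,463 × 25% = $365.75. Owner pays $503.75; OOP now $978.75. Insurer: $1,601 − $503.75 = $1,097.25.
Bill 4, $1,670: deductible already satisfied, so owner's share is 25% × $1,670 = $417.50. OOP would hit $1,396.25 > $1,275, so the cap limits the owner to $1,275 − $978.75 = $296.25. Insurer: $1,670 − $296.25 = $1,373.75.
Insurer total = bills − owner's total = $3,746 − $1,275 = $2,471.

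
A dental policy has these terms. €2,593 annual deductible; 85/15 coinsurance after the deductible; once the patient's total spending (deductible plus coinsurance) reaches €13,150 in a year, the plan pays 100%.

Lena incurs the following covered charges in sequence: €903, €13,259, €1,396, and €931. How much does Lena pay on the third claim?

€209.40

Claim 1 — €903: all of it applies to the deductible. Patient owes €903 (running OOP €903).
Claim 2 — €13,259: €1,690 finishes the deductible; €11,569 goes to coinsurance; coinsurance €11,569 × 15% = €1,735.35. Patient pays €3,425.35; OOP now €4,328.35.
Claim 3 — €1,396: deductible met; 15% of €1,396 = €209.40. Patient owes €209.40 (running OOP €4,537.75).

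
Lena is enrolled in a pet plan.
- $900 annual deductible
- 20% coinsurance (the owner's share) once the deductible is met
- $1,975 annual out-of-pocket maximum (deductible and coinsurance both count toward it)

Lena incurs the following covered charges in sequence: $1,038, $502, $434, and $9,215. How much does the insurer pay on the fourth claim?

$8,354.80

#1 ($1,038): deductible takes $900, $138 remains; coinsurance $138 × 20% = $27.60. Owner owes $927.60 (running OOP $927.60). Insurer: $1,038 − $927.60 = $110.40.
#2 ($502): 20% coinsurance on $502 = $100.40. Owner pays $100.40; OOP now $1,028. Insurer: $502 − $100.40 = $401.60.
#3 ($434): 20% coinsurance on $434 = $86.80. Owner owes $86.80 (running OOP $1,114.80). Insurer: $434 − $86.80 = $347.20.
#4 ($9,215): deductible already satisfied, so owner's share is 20% × $9,215 = $1,843. Adding that to $1,114.80 gives $2,957.80, past the $1,975 cap; owner pays only $1,975 − $1,114.80 = $860.20. Plan pays $9,215 − $860.20 = $8,354.80.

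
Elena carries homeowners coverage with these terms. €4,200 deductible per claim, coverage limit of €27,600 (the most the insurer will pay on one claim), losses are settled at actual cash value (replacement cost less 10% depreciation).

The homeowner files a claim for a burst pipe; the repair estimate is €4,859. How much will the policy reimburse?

At 10% depreciation, ACV = €4,859 − €485.90 = €4,373.10.
After the deductible, €4,373.10 − €4,200 = €173.10 remains.
That's under the €27,600 cap, so the insurer reimburses the full €173.10.

€173.10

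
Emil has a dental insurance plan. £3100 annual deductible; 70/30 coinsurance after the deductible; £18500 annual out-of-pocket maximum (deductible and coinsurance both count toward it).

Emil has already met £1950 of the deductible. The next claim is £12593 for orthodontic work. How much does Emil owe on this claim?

£4582.90

Remaining deductible: £3100 − £1950 = £1150.
The remaining £11443 (= £12593 − £1150) moves to coinsurance.
Patient's 30% share of £11443 is £3432.90.
Patient responsibility before any cap: £1150 + £3432.90 = £4582.90.
Cumulative spending £1950 + £4582.90 = £6532.90 stays under the £18500 maximum.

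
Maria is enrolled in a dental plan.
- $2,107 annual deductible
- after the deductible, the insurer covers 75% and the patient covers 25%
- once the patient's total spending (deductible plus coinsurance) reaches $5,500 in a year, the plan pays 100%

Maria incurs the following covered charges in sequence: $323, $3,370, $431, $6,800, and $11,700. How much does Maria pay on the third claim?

$107.75

Claim 1 ($323): all of it applies to the deductible. Patient pays $323; OOP now $323.
Claim 2 ($3,370): $1,784 finishes the deductible; $1,586 goes to coinsurance; coinsurance $1,586 × 25% = $396.50. Patient pays $2,180.50; OOP now $2,503.50.
Claim 3 ($431): 25% coinsurance on $431 = $107.75. Patient owes $107.75 (running OOP $2,611.25).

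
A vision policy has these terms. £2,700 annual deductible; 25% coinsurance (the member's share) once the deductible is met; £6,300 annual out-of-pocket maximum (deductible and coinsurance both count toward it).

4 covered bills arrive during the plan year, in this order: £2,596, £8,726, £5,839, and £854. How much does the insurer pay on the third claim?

Bill 1, £2,596: fully absorbed by the deductible. Cost to member: £2,596. OOP to date £2,596. Insurer: £2,596 − £2,596 = £0.
Bill 2, £8,726: £104 finishes the deductible; £8,622 goes to coinsurance; member's 25% is £2,155.50. Member owes £2,259.50 (running OOP £4,855.50). Insurer: £8,726 − £2,259.50 = £6,466.50.
Bill 3, £5,839: 25% coinsurance on £5,839 = £1,459.75. Adding that to £4,855.50 gives £6,315.25, past the £6,300 cap; member pays only £6,300 − £4,855.50 = £1,444.50. Insurer: £5,839 − £1,444.50 = £4,394.50.

£4,394.50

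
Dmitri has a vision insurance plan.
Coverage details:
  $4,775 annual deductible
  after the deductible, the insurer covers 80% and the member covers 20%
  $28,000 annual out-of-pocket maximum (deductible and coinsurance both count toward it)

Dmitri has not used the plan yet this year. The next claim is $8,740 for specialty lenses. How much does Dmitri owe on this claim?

$5,568

Nothing has been paid toward the $4,775 deductible, so the first $4,775 of this charge is applied there.
That leaves $8,740 − $4,775 = $3,965 for coinsurance.
Member's 20% share of $3,965 is $793.
That puts the member's cost at $4,775 + $793 = $5,568 before any cap.
Year-to-date out-of-pocket becomes $0 + $5,568 = $5,568, still under the $28,000 maximum, so no cap applies.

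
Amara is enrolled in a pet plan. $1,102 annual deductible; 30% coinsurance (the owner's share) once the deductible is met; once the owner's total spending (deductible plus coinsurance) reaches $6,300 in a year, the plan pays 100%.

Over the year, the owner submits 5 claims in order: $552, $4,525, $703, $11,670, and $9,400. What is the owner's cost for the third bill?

Claim 1 ($552): all of it applies to the deductible. Owner pays $552; OOP now $552.
Claim 2 ($4,525): $550 to deductible, leaving $3,975; 30% of $3,975 = $1,192.50. Cost to owner: $1,742.50. OOP to date $2,294.50.
Claim 3 ($703): deductible already satisfied, so owner's share is 30% × $703 = $210.90. Cost to owner: $210.90. OOP to date $2,505.40.

$210.90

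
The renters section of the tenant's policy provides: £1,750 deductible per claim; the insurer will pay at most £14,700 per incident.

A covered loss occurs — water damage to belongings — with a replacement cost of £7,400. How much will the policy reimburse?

After the deductible, £7,400 − £1,750 = £5,650 remains.
£5,650 is within the £14,700 limit, so the insurer pays £5,650.

£5,650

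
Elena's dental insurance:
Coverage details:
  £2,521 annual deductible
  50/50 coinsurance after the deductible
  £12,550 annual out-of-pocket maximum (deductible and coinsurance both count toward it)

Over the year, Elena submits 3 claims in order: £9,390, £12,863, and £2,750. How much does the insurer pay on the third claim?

#1 (£9,390): £2,521 finishes the deductible; £6,869 goes to coinsurance; patient's 50% is £3,434.50. Cost to patient: £5,955.50. OOP to date £5,955.50. Plan pays £9,390 − £5,955.50 = £3,434.50.
#2 (£12,863): deductible already satisfied, so patient's share is 50% × £12,863 = £6,431.50. Cost to patient: £6,431.50. OOP to date £12,387. Plan pays £12,863 − £6,431.50 = £6,431.50.
#3 (£2,750): deductible already satisfied, so patient's share is 50% × £2,750 = £1,375. OOP would hit £13,762 > £12,550, so the cap limits the patient to £12,550 − £12,387 = £163. Plan pays £2,750 − £163 = £2,587.

£2,587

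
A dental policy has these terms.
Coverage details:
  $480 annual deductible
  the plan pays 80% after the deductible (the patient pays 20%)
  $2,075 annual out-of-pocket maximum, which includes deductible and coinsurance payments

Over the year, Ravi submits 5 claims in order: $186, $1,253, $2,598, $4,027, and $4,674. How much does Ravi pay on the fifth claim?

Claim 1 — $186: entire amount goes to the deductible. Patient pays $186; OOP now $186.
Claim 2 — $1,253: deductible takes $294, $959 remains; patient's 20% is $191.80. Patient owes $485.80 (running OOP $671.80).
Claim 3 — $2,598: deductible met; 20% of $2,598 = $519.60. Cost to patient: $519.60. OOP to date $1,191.40.
Claim 4 — $4,027: 20% coinsurance on $4,027 = $805.40. Patient owes $805.40 (running OOP $1,996.80).
Claim 5 — $4,674: deductible met; 20% of $4,674 = $934.80. Adding that to $1,996.80 gives $2,931.60, past the $2,075 cap; patient pays only $2,075 − $1,996.80 = $78.20.

$78.20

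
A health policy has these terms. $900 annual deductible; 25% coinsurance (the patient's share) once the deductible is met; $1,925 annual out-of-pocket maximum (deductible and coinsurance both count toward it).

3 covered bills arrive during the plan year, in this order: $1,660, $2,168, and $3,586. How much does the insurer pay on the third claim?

Claim 1 ($1,660): $900 finishes the deductible; $760 goes to coinsurance; coinsurance $760 × 25% = $190. Patient pays $1,090; OOP now $1,090. Insurer: $1,660 − $1,090 = $570.
Claim 2 ($2,168): deductible met; 25% of $2,168 = $542. Patient pays $542; OOP now $1,632. Insurer: $2,168 − $542 = $1,626.
Claim 3 ($3,586): 25% coinsurance on $3,586 = $896.50. OOP would hit $2,528.50 > $1,925, so the cap limits the patient to $1,925 − $1,632 = $293. Plan pays $3,586 − $293 = $3,293.

$3,293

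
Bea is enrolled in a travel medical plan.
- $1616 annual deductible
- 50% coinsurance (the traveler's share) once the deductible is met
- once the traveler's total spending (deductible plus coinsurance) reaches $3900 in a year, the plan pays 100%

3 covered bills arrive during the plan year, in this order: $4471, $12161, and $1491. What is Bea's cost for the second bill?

Claim 1 — $4471: $1616 to deductible, leaving $2855; coinsurance $2855 × 50% = $1427.50. Traveler pays $3043.50; OOP now $3043.50.
Claim 2 — $12161: 50% coinsurance on $12161 = $6080.50. That would push OOP to $9124, over the $3900 cap, so traveler pays $3900 − $3043.50 = $856.50.

$856.50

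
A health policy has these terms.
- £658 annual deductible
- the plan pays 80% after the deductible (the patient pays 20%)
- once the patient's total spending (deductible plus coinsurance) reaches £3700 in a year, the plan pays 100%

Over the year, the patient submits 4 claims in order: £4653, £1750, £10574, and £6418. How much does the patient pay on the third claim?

£1893

Claim 1 — £4653: £658 to deductible, leaving £3995; 20% of £3995 = £799. Cost to patient: £1457. OOP to date £1457.
Claim 2 — £1750: deductible met; 20% of £1750 = £350. Patient pays £350; OOP now £1807.
Claim 3 — £10574: deductible already satisfied, so patient's share is 20% × £10574 = £2114.80. That would push OOP to £3921.80, over the £3700 cap, so patient pays £3700 − £1807 = £1893.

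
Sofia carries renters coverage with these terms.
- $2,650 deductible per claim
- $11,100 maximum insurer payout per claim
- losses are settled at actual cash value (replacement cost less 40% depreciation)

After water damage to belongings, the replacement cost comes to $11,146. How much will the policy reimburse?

At 40% depreciation, ACV = $11,146 − $4,458.40 = $6,687.60.
Subtract the deductible: $6,687.60 − $2,650 = $4,037.60.
$4,037.60 is within the $11,100 limit, so the insurer pays $4,037.60.

$4,037.60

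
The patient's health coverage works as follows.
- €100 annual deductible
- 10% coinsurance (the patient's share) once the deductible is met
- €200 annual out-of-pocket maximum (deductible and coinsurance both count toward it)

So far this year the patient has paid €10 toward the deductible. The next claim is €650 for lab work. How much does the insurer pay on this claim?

Deductible still to meet: €100 − €10 = €90.
That leaves €650 − €90 = €560 for coinsurance.
Coinsurance: €560 × 10% = €56.
That puts the patient's cost at €90 + €56 = €146 before any cap.
Cumulative spending €10 + €146 = €156 stays under the €200 maximum.
The insurer covers the remainder: €650 − €146 = €504.

€504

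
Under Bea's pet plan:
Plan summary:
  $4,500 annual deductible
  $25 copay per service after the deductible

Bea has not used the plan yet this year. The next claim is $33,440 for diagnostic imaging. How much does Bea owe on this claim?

$4,525

Nothing has been paid toward the $4,500 deductible, so the first $4,500 of this charge is applied there.
After the $4,500 deductible portion, $33,440 − $4,500 = $28,940 is subject to the copay.
Copay on this service: $25.
So the owner owes $4,500 + $25 = $4,525.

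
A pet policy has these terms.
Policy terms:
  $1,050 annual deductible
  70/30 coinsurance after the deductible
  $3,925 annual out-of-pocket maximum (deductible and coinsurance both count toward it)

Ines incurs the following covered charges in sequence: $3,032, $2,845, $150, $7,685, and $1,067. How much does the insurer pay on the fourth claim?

#1 ($3,032): deductible takes $1,050, $1,982 remains; owner's 30% is $594.60. Owner owes $1,644.60 (running OOP $1,644.60). Insurer: $3,032 − $1,644.60 = $1,387.40.
#2 ($2,845): 30% coinsurance on $2,845 = $853.50. Cost to owner: $853.50. OOP to date $2,498.10. Insurer: $2,845 − $853.50 = $1,991.50.
#3 ($150): deductible met; 30% of $150 = $45. Owner owes $45 (running OOP $2,543.10). Plan pays $150 − $45 = $105.
#4 ($7,685): deductible already satisfied, so owner's share is 30% × $7,685 = $2,305.50. That would push OOP to $4,848.60, over the $3,925 cap, so owner pays $3,925 − $2,543.10 = $1,381.90. Plan pays $7,685 − $1,381.90 = $6,303.10.

$6,303.10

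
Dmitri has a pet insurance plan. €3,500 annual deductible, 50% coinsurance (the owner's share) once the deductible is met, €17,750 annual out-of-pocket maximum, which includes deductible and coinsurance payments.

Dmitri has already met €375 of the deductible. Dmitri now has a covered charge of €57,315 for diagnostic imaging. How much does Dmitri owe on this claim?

Deductible still to meet: €3,500 − €375 = €3,125.
The remaining €54,190 (= €57,315 − €3,125) moves to coinsurance.
Owner's 50% share of €54,190 is €27,095.
Owner responsibility before any cap: €3,125 + €27,095 = €30,220.
That would bring total out-of-pocket to €30,595, past the €17,750 cap. The owner is capped at €17,750 − €375 = €17,375 on this claim.

€17,375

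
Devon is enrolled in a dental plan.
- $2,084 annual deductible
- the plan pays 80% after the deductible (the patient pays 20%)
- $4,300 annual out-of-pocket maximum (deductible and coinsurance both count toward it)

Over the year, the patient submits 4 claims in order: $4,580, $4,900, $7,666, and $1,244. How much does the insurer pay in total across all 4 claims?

Claim 1 — $4,580: deductible takes $2,084, $2,496 remains; coinsurance $2,496 × 20% = $499.20. Patient pays $2,583.20; OOP now $2,583.20. Plan pays $4,580 − $2,583.20 = $1,996.80.
Claim 2 — $4,900: deductible met; 20% of $4,900 = $980. Patient pays $980; OOP now $3,563.20. Plan pays $4,900 − $980 = $3,920.
Claim 3 — $7,666: 20% coinsurance on $7,666 = $1,533.20. Adding that to $3,563.20 gives $5,096.40, past the $4,300 cap; patient pays only $4,300 − $3,563.20 = $736.80. Insurer: $7,666 − $736.80 = $6,929.20.
Claim 4 — $1,244: deductible already satisfied, so patient's share is 20% × $1,244 = $248.80. OOP would hit $4,548.80 > $4,300, so the cap limits the patient to $4,300 − $4,300 = $0. Plan pays $1,244 − $0 = $1,244.
Insurer total = bills − patient's total = $18,390 − $4,300 = $14,090.

$14,090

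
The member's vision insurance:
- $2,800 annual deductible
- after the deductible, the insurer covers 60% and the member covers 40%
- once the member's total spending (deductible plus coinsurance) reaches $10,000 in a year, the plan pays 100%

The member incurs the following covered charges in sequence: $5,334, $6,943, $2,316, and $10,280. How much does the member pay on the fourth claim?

Bill 1, $5,334: $2,800 to deductible, leaving $2,534; coinsurance $2,534 × 40% = $1,013.60. Member owes $3,813.60 (running OOP $3,813.60).
Bill 2, $6,943: deductible already satisfied, so member's share is 40% × $6,943 = $2,777.20. Member owes $2,777.20 (running OOP $6,590.80).
Bill 3, $2,316: deductible met; 40% of $2,316 = $926.40. Member owes $926.40 (running OOP $7,517.20).
Bill 4, $10,280: 40% coinsurance on $10,280 = $4,112. That would push OOP to $11,629.20, over the $10,000 cap, so member pays $10,000 − $7,517.20 = $2,482.80.

$2,482.80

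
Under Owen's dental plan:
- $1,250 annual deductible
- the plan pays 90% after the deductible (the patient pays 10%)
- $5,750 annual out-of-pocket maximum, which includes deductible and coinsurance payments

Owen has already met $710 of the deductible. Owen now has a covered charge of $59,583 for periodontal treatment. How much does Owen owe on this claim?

Remaining deductible: $1,250 − $710 = $540.
That leaves $59,583 − $540 = $59,043 for coinsurance.
Patient's 10% share of $59,043 is $5,904.30.
Patient responsibility before any cap: $540 + $5,904.30 = $6,444.30.
Adding $6,444.30 to the $710 already spent would give $7,154.30, which exceeds the $5,750 cap; the patient pays just $5,750 − $710 = $5,040.

$5,040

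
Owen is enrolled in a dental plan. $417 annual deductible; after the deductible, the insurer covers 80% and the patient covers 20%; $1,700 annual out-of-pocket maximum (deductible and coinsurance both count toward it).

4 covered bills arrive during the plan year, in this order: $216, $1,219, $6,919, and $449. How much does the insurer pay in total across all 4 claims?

$7,103

Claim 1 ($216): entire amount goes to the deductible. Patient owes $216 (running OOP $216). Insurer: $216 − $216 = $0.
Claim 2 ($1,219): deductible takes $201, $1,018 remains; 20% of $1,018 = $203.60. Cost to patient: $404.60. OOP to date $620.60. Insurer: $1,219 − $404.60 = $814.40.
Claim 3 ($6,919): deductible already satisfied, so patient's share is 20% × $6,919 = $1,383.80. That would push OOP to $2,004.40, over the $1,700 cap, so patient pays $1,700 − $620.60 = $1,079.40. Plan pays $6,919 − $1,079.40 = $5,839.60.
Claim 4 ($449): deductible met; 20% of $449 = $89.80. OOP would hit $1,789.80 > $1,700, so the cap limits the patient to $1,700 − $1,700 = $0. Insurer: $449 − $0 = $449.
Insurer total = bills − patient's total = $8,803 − $1,700 = $7,103.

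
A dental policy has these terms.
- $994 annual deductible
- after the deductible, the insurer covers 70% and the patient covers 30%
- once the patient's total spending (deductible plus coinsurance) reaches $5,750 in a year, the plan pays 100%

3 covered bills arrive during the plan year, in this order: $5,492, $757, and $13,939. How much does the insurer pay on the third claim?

$10,759.50

Claim 1 — $5,492: deductible takes $994, $4,498 remains; 30% of $4,498 = $1,349.40. Patient owes $2,343.40 (running OOP $2,343.40). Plan pays $5,492 − $2,343.40 = $3,148.60.
Claim 2 — $757: deductible already satisfied, so patient's share is 30% × $757 = $227.10. Cost to patient: $227.10. OOP to date $2,570.50. Insurer: $757 − $227.10 = $529.90.
Claim 3 — $13,939: 30% coinsurance on $13,939 = $4,181.70. Adding that to $2,570.50 gives $6,752.20, past the $5,750 cap; patient pays only $5,750 − $2,570.50 = $3,179.50. Plan pays $13,939 − $3,179.50 = $10,759.50.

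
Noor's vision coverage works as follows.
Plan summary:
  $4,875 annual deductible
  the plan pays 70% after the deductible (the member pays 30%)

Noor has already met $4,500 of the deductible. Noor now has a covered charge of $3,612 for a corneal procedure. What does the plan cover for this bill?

$2,265.90

Remaining deductible: $4,875 − $4,500 = $375.
After the $375 deductible portion, $3,612 − $375 = $3,237 is subject to coinsurance.
30% of $3,237 = $971.10 falls to the member.
That puts the member's cost at $375 + $971.10 = $1,346.10.
The plan picks up $3,612 − $1,346.10 = $2,265.90.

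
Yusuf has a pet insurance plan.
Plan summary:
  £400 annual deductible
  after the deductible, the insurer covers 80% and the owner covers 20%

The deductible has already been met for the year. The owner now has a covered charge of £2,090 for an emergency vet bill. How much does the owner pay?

£418

The deductible is already satisfied, so the full bill goes to coinsurance.
Coinsurance: £2,090 × 20% = £418.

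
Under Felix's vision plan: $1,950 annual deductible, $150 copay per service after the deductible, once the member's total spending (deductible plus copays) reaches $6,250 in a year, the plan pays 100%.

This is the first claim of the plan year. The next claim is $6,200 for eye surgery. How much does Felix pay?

Deductible not yet touched, so the first $1,950 of the bill goes to the deductible.
The remaining $4,250 (= $6,200 − $1,950) moves to the copay.
Copay on this service: $150.
So the member owes $1,950 + $150 = $2,100 before any cap.
Year-to-date out-of-pocket becomes $0 + $2,100 = $2,100, still under the $6,250 maximum, so no cap applies.

$2,100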